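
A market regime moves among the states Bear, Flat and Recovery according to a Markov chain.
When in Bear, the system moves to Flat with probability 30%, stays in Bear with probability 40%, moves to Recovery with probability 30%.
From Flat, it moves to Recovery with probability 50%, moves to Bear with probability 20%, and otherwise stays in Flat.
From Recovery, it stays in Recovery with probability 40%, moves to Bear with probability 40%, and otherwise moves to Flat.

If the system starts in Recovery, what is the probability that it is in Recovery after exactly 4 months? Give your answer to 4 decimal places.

0.3914

Propagate the distribution vector 4 months from Recovery.
After 0 months: (0.0000, 0.0000, 1.0000)
After 1 month: (0.4000, 0.2000, 0.4000)
After 2 months: (0.3600, 0.2600, 0.3800)
After 3 months: (0.3480, 0.2620, 0.3900)
After 4 months: (0.3476, 0.2610, 0.3914)
P(in Recovery after 4 months) = 0.3914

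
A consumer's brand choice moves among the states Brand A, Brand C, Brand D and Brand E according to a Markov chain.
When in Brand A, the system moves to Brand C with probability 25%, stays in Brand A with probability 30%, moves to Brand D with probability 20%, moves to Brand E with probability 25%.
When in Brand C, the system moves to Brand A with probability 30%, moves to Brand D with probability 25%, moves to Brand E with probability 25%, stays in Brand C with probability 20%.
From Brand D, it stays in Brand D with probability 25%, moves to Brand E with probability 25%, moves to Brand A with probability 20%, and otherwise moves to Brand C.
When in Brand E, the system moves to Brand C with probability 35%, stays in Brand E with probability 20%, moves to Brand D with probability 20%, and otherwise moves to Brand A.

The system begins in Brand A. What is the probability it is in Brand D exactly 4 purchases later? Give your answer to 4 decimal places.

Propagate the distribution vector 4 purchases from Brand A.
After 0 purchases: (1.0000, 0.0000, 0.0000, 0.0000)
After 1 purchase: (0.3000, 0.2500, 0.2000, 0.2500)
After 2 purchases: (0.2675, 0.2725, 0.2225, 0.2375)
After 3 purchases: (0.2659, 0.2713, 0.2248, 0.2381)
After 4 purchases: (0.2656, 0.2715, 0.2248, 0.2381)
P(in Brand D after 4 purchases) = 0.2248

0.2248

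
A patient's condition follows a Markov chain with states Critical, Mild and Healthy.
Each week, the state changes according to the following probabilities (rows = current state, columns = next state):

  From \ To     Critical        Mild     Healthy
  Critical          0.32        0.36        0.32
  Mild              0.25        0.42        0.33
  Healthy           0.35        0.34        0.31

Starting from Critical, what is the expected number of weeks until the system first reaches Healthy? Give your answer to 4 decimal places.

3.0880

Let t(s) be the expected number of weeks to first reach Healthy from state s, with t(Healthy) = 0. Conditioning on the first week:
t(Critical) = 1 + 0.32·t(Critical) + 0.36·t(Mild)
t(Mild) = 1 + 0.25·t(Critical) + 0.42·t(Mild)
Solving: t(Critical) = 3.0880, t(Mild) = 3.0552.
Expected weeks from Critical to Healthy: 3.0880.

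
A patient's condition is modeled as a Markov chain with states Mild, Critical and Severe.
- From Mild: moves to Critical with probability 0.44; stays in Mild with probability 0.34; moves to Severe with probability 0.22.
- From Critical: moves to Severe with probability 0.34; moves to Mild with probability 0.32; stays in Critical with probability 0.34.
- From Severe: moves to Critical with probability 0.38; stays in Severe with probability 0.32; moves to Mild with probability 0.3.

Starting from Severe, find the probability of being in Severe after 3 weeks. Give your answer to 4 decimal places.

0.2957

Propagate the distribution vector 3 weeks from Severe.
After 0 weeks: (0.0000, 0.0000, 1.0000)
After 1 week: (0.3000, 0.3800, 0.3200)
After 2 weeks: (0.3196, 0.3828, 0.2976)
After 3 weeks: (0.3204, 0.3839, 0.2957)
P(in Severe after 3 weeks) = 0.2957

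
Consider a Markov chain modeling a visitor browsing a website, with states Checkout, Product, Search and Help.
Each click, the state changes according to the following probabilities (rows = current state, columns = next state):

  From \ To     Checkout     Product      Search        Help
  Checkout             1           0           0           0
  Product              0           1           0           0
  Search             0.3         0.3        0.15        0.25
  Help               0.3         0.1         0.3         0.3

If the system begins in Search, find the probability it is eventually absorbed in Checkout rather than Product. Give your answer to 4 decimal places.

Let h(s) be the probability of absorption at Checkout starting from transient state s. Then h(Checkout) = 1 and h(Product) = 0. By first-step analysis:
h(Search) = 0.3·1 + 0.3·0 + 0.15·h(Search) + 0.25·h(Help)
h(Help) = 0.3·1 + 0.1·0 + 0.3·h(Search) + 0.3·h(Help)
Solving: h(Search) = 0.5481, h(Help) = 0.6635.
Starting from Search, the probability is 0.5481.

0.5481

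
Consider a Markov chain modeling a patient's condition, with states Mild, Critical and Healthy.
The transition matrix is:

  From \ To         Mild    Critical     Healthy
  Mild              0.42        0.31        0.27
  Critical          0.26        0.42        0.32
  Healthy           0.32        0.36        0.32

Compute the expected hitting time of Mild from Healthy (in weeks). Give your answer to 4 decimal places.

Let t(s) be the expected number of weeks to first reach Mild from state s, with t(Mild) = 0. Conditioning on the first week:
t(Critical) = 1 + 0.42·t(Critical) + 0.32·t(Healthy)
t(Healthy) = 1 + 0.36·t(Critical) + 0.32·t(Healthy)
Solving: t(Critical) = 3.5817, t(Healthy) = 3.3668.
Expected weeks from Healthy to Mild: 3.3668.

3.3668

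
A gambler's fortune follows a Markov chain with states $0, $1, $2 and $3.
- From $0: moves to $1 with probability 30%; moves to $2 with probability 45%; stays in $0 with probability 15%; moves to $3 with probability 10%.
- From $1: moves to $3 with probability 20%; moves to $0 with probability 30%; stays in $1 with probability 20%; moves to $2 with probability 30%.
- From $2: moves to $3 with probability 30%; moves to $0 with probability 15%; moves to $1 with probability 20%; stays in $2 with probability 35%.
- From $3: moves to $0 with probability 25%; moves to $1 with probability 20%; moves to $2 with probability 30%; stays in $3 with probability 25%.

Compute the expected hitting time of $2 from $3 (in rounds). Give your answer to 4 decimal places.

Let t(s) be the expected number of rounds to first reach $2 from state s, with t($2) = 0. Conditioning on the first round:
t($0) = 1 + 0.15·t($0) + 0.3·t($1) + 0.1·t($3)
t($1) = 1 + 0.3·t($0) + 0.2·t($1) + 0.2·t($3)
t($3) = 1 + 0.25·t($0) + 0.2·t($1) + 0.25·t($3)
Solving: t($0) = 2.5714, t($1) = 2.9592, t($3) = 2.9796.
Expected rounds from $3 to $2: 2.9796.

2.9796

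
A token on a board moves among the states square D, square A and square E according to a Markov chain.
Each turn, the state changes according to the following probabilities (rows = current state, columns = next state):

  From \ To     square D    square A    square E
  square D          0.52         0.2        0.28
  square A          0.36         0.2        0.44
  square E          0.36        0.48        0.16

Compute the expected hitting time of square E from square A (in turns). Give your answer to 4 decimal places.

Let t(s) be the expected number of turns to first reach square E from state s, with t(square E) = 0. Conditioning on the first turn:
t(square D) = 1 + 0.52·t(square D) + 0.2·t(square A)
t(square A) = 1 + 0.36·t(square D) + 0.2·t(square A)
Solving: t(square D) = 3.2051, t(square A) = 2.6923.
Expected turns from square A to square E: 2.6923.

2.6923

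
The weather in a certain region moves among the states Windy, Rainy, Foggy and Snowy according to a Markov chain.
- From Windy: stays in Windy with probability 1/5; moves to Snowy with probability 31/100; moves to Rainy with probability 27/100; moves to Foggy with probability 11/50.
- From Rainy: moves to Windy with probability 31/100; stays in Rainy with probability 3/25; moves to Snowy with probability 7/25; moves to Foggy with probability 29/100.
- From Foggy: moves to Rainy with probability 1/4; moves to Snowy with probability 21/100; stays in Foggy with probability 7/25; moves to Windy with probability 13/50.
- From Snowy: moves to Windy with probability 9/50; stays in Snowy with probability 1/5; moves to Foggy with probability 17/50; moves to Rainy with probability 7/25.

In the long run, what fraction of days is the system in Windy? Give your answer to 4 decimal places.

0.2375

Let the stationary distribution be π with π = πP and π_1 + π_2 + π_3 + π_4 = 1.
π_1 = 0.2·π_1 + 0.31·π_2 + 0.26·π_3 + 0.18·π_4
π_2 = 0.27·π_1 + 0.12·π_2 + 0.25·π_3 + 0.28·π_4
π_3 = 0.22·π_1 + 0.29·π_2 + 0.28·π_3 + 0.34·π_4
Solving with the normalization constraint gives π = (0.2375, 0.2320, 0.2829, 0.2475).
So the stationary probability of Windy is 0.2375.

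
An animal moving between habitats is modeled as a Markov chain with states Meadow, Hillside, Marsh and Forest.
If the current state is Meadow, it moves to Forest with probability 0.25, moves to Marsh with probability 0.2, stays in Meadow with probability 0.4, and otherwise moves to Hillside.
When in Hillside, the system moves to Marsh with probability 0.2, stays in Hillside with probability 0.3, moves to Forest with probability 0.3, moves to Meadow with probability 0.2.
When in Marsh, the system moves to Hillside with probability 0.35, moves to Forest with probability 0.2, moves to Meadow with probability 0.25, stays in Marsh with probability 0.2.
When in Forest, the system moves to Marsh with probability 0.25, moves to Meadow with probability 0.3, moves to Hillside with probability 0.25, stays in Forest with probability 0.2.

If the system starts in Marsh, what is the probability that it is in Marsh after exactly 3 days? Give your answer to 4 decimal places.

Propagate the distribution vector 3 days from Marsh.
After 0 days: (0.0000, 0.0000, 1.0000, 0.0000)
After 1 day: (0.2500, 0.3500, 0.2000, 0.2000)
After 2 days: (0.2800, 0.2625, 0.2100, 0.2475)
After 3 days: (0.2913, 0.2561, 0.2124, 0.2403)
P(in Marsh after 3 days) = 0.2124

0.2124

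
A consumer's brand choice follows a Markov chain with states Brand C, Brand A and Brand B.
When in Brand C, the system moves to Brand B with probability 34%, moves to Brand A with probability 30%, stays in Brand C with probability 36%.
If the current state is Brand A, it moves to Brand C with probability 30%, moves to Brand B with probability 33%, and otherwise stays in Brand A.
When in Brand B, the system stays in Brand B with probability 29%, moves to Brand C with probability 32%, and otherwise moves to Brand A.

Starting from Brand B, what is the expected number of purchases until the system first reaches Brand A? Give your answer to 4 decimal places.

2.7778

Let t(s) be the expected number of purchases to first reach Brand A from state s, with t(Brand A) = 0. Conditioning on the first purchase:
t(Brand C) = 1 + 0.36·t(Brand C) + 0.34·t(Brand B)
t(Brand B) = 1 + 0.32·t(Brand C) + 0.29·t(Brand B)
Solving: t(Brand C) = 3.0382, t(Brand B) = 2.7778.
Expected purchases from Brand B to Brand A: 2.7778.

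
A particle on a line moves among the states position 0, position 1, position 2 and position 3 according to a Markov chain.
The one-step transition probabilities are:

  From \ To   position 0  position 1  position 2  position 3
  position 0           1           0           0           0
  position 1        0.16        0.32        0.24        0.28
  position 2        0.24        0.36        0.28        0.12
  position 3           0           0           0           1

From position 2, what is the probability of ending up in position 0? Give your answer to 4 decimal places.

0.5476

Let h(s) be the probability of absorption at position 0 starting from transient state s. Then h(position 0) = 1 and h(position 3) = 0. By first-step analysis:
h(position 1) = 0.16·1 + 0.32·h(position 1) + 0.24·h(position 2) + 0.28·0
h(position 2) = 0.24·1 + 0.36·h(position 1) + 0.28·h(position 2) + 0.12·0
Solving: h(position 1) = 0.4286, h(position 2) = 0.5476.
Starting from position 2, the probability is 0.5476.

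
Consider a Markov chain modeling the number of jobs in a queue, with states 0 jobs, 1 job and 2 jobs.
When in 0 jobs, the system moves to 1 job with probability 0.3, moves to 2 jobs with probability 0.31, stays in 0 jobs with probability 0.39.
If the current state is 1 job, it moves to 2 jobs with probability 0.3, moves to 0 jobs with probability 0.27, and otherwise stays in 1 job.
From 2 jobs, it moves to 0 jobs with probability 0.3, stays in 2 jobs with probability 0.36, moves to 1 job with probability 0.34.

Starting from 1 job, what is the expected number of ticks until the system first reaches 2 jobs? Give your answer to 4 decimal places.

Let t(s) be the expected number of ticks to first reach 2 jobs from state s, with t(2 jobs) = 0. Conditioning on the first tick:
t(0 jobs) = 1 + 0.39·t(0 jobs) + 0.3·t(1 job)
t(1 job) = 1 + 0.27·t(0 jobs) + 0.43·t(1 job)
Solving: t(0 jobs) = 3.2621, t(1 job) = 3.2996.
Expected ticks from 1 job to 2 jobs: 3.2996.

3.2996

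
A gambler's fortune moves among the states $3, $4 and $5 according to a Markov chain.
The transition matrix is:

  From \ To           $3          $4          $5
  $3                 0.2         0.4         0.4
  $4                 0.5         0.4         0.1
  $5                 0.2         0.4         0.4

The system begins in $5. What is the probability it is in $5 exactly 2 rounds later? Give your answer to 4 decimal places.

0.2800

Sum over the intermediate state after 1 round:
P = P($5→$3)·P($3→$5) + P($5→$4)·P($4→$5) + P($5→$5)·P($5→$5)
  = 0.2×0.4 + 0.4×0.1 + 0.4×0.4
  = 0.0800 + 0.0400 + 0.1600 = 0.2800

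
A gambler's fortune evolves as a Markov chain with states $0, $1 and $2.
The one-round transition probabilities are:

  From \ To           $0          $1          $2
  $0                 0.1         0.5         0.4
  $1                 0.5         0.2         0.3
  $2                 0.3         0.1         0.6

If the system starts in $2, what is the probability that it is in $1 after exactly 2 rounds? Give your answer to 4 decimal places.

0.2300

Sum over the intermediate state after 1 round:
P = P($2→$0)·P($0→$1) + P($2→$1)·P($1→$1) + P($2→$2)·P($2→$1)
  = 0.3×0.5 + 0.1×0.2 + 0.6×0.1
  = 0.1500 + 0.0200 + 0.0600 = 0.2300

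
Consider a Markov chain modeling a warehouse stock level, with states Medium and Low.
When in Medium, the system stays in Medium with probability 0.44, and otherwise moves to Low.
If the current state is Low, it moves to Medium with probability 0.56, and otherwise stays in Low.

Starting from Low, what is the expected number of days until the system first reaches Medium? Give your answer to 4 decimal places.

Let t(s) be the expected number of days to first reach Medium from state s, with t(Medium) = 0. Conditioning on the first day:
t(Low) = 1 + 0.44·t(Low)
Solving: t(Low) = 1.7857.
Expected days from Low to Medium: 1.7857.

1.7857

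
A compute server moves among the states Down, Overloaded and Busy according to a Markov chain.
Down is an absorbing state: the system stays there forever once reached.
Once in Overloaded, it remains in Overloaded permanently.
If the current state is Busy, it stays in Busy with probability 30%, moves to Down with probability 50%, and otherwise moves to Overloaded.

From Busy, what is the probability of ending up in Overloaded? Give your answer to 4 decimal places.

0.2857

Let h(s) be the probability of absorption at Overloaded starting from transient state s. Then h(Overloaded) = 1 and h(Down) = 0. By first-step analysis:
h(Busy) = 0.5·0 + 0.2·1 + 0.3·h(Busy)
Solving: h(Busy) = 0.2857.
Starting from Busy, the probability is 0.2857.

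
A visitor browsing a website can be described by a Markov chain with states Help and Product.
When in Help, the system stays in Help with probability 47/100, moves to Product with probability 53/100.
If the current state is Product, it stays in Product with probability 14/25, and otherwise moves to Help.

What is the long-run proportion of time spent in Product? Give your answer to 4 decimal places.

0.5464

Let the stationary distribution be π with π = πP and π_1 + π_2 = 1.
π_1 = 0.47·π_1 + 0.44·π_2
Solving with the normalization constraint gives π = (0.4536, 0.5464).
So the stationary probability of Product is 0.5464.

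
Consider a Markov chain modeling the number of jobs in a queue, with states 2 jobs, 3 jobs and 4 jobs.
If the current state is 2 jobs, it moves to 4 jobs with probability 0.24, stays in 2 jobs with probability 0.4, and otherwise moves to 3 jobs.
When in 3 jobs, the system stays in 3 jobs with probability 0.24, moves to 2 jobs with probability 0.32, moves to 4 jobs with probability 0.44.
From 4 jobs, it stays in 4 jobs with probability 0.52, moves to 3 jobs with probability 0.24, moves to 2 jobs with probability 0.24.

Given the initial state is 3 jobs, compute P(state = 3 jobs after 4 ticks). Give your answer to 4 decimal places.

0.2774

Propagate the distribution vector 4 ticks from 3 jobs.
After 0 ticks: (0.0000, 1.0000, 0.0000)
After 1 tick: (0.3200, 0.2400, 0.4400)
After 2 ticks: (0.3104, 0.2784, 0.4112)
After 3 ticks: (0.3119, 0.2772, 0.4108)
After 4 ticks: (0.3121, 0.2774, 0.4105)
P(in 3 jobs after 4 ticks) = 0.2774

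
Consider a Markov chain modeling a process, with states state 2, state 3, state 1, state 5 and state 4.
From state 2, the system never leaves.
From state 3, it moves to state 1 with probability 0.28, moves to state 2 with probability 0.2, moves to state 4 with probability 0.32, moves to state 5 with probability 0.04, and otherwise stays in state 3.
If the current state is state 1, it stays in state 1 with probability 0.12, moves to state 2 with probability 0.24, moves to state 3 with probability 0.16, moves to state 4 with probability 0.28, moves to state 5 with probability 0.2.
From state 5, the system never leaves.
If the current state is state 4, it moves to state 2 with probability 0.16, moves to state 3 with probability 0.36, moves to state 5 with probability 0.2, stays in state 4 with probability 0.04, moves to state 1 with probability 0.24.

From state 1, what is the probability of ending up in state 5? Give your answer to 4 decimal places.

0.4393

Let h(s) be the probability of absorption at state 5 starting from transient state s. Then h(state 5) = 1 and h(state 2) = 0. By first-step analysis:
h(state 3) = 0.2·0 + 0.16·h(state 3) + 0.28·h(state 1) + 0.04·1 + 0.32·h(state 4)
h(state 1) = 0.24·0 + 0.16·h(state 3) + 0.12·h(state 1) + 0.2·1 + 0.28·h(state 4)
h(state 4) = 0.16·0 + 0.36·h(state 3) + 0.24·h(state 1) + 0.2·1 + 0.04·h(state 4)
Solving: h(state 3) = 0.3678, h(state 1) = 0.4393, h(state 4) = 0.4561.
Starting from state 1, the probability is 0.4393.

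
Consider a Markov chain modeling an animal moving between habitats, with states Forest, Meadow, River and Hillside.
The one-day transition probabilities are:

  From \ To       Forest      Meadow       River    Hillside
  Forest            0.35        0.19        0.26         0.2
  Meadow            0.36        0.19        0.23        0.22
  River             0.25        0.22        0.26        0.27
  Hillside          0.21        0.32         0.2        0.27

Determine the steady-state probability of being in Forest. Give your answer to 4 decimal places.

Let the stationary distribution be π with π = πP and π_1 + π_2 + π_3 + π_4 = 1.
π_1 = 0.35·π_1 + 0.36·π_2 + 0.25·π_3 + 0.21·π_4
π_2 = 0.19·π_1 + 0.19·π_2 + 0.22·π_3 + 0.32·π_4
π_3 = 0.26·π_1 + 0.23·π_2 + 0.26·π_3 + 0.2·π_4
Solving with the normalization constraint gives π = (0.2951, 0.2281, 0.2389, 0.2379).
So the stationary probability of Forest is 0.2951.

0.2951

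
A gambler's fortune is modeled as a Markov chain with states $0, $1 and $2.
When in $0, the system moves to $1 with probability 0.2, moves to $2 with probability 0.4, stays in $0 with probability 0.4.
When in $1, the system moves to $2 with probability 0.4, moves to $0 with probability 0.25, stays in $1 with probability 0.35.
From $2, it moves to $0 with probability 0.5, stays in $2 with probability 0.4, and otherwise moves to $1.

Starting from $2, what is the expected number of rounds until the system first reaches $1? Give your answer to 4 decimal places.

Let t(s) be the expected number of rounds to first reach $1 from state s, with t($1) = 0. Conditioning on the first round:
t($0) = 1 + 0.4·t($0) + 0.4·t($2)
t($2) = 1 + 0.5·t($0) + 0.4·t($2)
Solving: t($0) = 6.2500, t($2) = 6.8750.
Expected rounds from $2 to $1: 6.8750.

6.8750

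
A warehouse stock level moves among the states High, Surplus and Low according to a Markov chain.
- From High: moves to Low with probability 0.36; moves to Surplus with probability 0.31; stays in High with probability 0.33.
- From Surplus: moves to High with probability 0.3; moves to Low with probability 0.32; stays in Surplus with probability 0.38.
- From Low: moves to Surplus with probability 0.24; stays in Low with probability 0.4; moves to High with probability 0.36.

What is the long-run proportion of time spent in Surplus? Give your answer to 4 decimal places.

0.3061

Let the stationary distribution be π with π = πP and π_1 + π_2 + π_3 = 1.
π_1 = 0.33·π_1 + 0.3·π_2 + 0.36·π_3
π_2 = 0.31·π_1 + 0.38·π_2 + 0.24·π_3
Solving with the normalization constraint gives π = (0.3317, 0.3061, 0.3622).
So the stationary probability of Surplus is 0.3061.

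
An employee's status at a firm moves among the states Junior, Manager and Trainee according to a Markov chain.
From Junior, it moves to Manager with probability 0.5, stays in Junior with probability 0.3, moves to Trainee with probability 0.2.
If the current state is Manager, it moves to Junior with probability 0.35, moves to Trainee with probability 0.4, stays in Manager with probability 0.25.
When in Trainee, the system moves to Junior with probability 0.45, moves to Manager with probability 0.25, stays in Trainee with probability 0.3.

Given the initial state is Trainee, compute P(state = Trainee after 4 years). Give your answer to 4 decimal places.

Propagate the distribution vector 4 years from Trainee.
After 0 years: (0.0000, 0.0000, 1.0000)
After 1 year: (0.4500, 0.2500, 0.3000)
After 2 years: (0.3575, 0.3625, 0.2800)
After 3 years: (0.3601, 0.3394, 0.3005)
After 4 years: (0.3620, 0.3400, 0.2979)
P(in Trainee after 4 years) = 0.2979

0.2979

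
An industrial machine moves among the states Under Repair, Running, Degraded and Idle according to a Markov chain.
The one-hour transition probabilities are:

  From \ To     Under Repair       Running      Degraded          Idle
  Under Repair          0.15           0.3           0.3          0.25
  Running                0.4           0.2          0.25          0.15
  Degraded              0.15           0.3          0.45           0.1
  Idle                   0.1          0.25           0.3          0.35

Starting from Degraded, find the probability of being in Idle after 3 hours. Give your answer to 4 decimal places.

0.1869

Propagate the distribution vector 3 hours from Degraded.
After 0 hours: (0.0000, 0.0000, 1.0000, 0.0000)
After 1 hour: (0.1500, 0.3000, 0.4500, 0.1000)
After 2 hours: (0.2200, 0.2650, 0.3525, 0.1625)
After 3 hours: (0.2081, 0.2654, 0.3396, 0.1869)
P(in Idle after 3 hours) = 0.1869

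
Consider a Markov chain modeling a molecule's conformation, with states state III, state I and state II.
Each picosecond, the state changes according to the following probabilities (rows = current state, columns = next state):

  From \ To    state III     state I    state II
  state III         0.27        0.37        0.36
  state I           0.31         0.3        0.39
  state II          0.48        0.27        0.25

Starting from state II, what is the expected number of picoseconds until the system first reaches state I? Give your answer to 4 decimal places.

3.2293

Let t(s) be the expected number of picoseconds to first reach state I from state s, with t(state I) = 0. Conditioning on the first picosecond:
t(state III) = 1 + 0.27·t(state III) + 0.36·t(state II)
t(state II) = 1 + 0.48·t(state III) + 0.25·t(state II)
Solving: t(state III) = 2.9624, t(state II) = 3.2293.
Expected picoseconds from state II to state I: 3.2293.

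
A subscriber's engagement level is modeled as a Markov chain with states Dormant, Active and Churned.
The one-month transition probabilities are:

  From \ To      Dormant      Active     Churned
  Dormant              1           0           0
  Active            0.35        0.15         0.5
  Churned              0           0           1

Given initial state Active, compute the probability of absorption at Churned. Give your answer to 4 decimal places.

0.5882

Let h(s) be the probability of absorption at Churned starting from transient state s. Then h(Churned) = 1 and h(Dormant) = 0. By first-step analysis:
h(Active) = 0.35·0 + 0.15·h(Active) + 0.5·1
Solving: h(Active) = 0.5882.
Starting from Active, the probability is 0.5882.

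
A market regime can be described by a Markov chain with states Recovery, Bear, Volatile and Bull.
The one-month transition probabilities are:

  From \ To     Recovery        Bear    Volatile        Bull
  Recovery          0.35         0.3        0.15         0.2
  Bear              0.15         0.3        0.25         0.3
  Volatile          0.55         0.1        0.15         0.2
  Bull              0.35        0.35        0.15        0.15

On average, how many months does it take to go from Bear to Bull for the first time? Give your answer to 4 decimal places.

Let t(s) be the expected number of months to first reach Bull from state s, with t(Bull) = 0. Conditioning on the first month:
t(Recovery) = 1 + 0.35·t(Recovery) + 0.3·t(Bear) + 0.15·t(Volatile)
t(Bear) = 1 + 0.15·t(Recovery) + 0.3·t(Bear) + 0.25·t(Volatile)
t(Volatile) = 1 + 0.55·t(Recovery) + 0.1·t(Bear) + 0.15·t(Volatile)
Solving: t(Recovery) = 4.4156, t(Bear) = 3.9827, t(Volatile) = 4.5022.
Expected months from Bear to Bull: 3.9827.

3.9827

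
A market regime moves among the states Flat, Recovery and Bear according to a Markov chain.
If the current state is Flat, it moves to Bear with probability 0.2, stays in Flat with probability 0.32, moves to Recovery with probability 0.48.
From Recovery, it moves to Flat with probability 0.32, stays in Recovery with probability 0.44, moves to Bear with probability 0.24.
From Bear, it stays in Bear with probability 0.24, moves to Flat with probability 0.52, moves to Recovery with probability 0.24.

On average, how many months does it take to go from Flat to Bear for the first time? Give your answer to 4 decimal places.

4.5775

Let t(s) be the expected number of months to first reach Bear from state s, with t(Bear) = 0. Conditioning on the first month:
t(Flat) = 1 + 0.32·t(Flat) + 0.48·t(Recovery)
t(Recovery) = 1 + 0.32·t(Flat) + 0.44·t(Recovery)
Solving: t(Flat) = 4.5775, t(Recovery) = 4.4014.
Expected months from Flat to Bear: 4.5775.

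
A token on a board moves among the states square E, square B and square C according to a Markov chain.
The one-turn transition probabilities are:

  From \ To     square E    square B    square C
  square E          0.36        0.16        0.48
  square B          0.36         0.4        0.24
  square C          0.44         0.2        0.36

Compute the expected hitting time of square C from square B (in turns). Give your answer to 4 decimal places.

3.0637

Let t(s) be the expected number of turns to first reach square C from state s, with t(square C) = 0. Conditioning on the first turn:
t(square E) = 1 + 0.36·t(square E) + 0.16·t(square B)
t(square B) = 1 + 0.36·t(square E) + 0.4·t(square B)
Solving: t(square E) = 2.3284, t(square B) = 3.0637.
Expected turns from square B to square C: 3.0637.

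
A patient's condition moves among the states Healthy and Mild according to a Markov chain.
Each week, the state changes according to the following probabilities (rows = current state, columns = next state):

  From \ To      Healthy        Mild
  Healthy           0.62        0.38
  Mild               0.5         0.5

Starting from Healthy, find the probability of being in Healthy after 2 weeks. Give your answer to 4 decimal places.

Sum over the intermediate state after 1 week:
P = P(Healthy→Healthy)·P(Healthy→Healthy) + P(Healthy→Mild)·P(Mild→Healthy)
  = 0.62×0.62 + 0.38×0.5
  = 0.3844 + 0.1900 = 0.5744

0.5744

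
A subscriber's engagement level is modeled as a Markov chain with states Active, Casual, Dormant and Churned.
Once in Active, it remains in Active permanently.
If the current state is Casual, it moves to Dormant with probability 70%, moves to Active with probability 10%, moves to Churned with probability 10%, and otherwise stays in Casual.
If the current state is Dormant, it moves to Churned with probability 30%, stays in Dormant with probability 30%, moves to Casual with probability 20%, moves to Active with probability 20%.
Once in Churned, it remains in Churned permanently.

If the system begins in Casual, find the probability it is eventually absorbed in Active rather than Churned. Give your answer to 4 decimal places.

Let h(s) be the probability of absorption at Active starting from transient state s. Then h(Active) = 1 and h(Churned) = 0. By first-step analysis:
h(Casual) = 0.1·1 + 0.1·h(Casual) + 0.7·h(Dormant) + 0.1·0
h(Dormant) = 0.2·1 + 0.2·h(Casual) + 0.3·h(Dormant) + 0.3·0
Solving: h(Casual) = 0.4286, h(Dormant) = 0.4082.
Starting from Casual, the probability is 0.4286.

0.4286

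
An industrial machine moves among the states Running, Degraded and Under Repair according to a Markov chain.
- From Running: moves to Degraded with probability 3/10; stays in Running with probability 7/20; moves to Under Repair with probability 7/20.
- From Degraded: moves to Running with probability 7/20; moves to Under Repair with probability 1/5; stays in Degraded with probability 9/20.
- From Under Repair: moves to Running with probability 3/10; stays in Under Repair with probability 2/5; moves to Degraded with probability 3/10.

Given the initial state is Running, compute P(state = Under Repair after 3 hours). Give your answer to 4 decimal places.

0.3144

Propagate the distribution vector 3 hours from Running.
After 0 hours: (1.0000, 0.0000, 0.0000)
After 1 hour: (0.3500, 0.3000, 0.3500)
After 2 hours: (0.3325, 0.3450, 0.3225)
After 3 hours: (0.3339, 0.3518, 0.3144)
P(in Under Repair after 3 hours) = 0.3144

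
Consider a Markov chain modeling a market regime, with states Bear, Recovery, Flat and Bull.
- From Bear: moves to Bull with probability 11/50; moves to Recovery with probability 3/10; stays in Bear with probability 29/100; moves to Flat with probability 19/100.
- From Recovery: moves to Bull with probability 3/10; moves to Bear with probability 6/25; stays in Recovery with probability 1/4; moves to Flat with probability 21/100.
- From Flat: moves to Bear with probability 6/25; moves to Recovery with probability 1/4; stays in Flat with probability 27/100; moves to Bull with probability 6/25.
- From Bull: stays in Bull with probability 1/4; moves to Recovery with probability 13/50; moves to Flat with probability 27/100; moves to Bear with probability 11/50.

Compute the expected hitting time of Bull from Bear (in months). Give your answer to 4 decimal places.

4.0601

Let t(s) be the expected number of months to first reach Bull from state s, with t(Bull) = 0. Conditioning on the first month:
t(Bear) = 1 + 0.29·t(Bear) + 0.3·t(Recovery) + 0.19·t(Flat)
t(Recovery) = 1 + 0.24·t(Bear) + 0.25·t(Recovery) + 0.21·t(Flat)
t(Flat) = 1 + 0.24·t(Bear) + 0.25·t(Recovery) + 0.27·t(Flat)
Solving: t(Bear) = 4.0601, t(Recovery) = 3.7494, t(Flat) = 3.9887.
Expected months from Bear to Bull: 4.0601.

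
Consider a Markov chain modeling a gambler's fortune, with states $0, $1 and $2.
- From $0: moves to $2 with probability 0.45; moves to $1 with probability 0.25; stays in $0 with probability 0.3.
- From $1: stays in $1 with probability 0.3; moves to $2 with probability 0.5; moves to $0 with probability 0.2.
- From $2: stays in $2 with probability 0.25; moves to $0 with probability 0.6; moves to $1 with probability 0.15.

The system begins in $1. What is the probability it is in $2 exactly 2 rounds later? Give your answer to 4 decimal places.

0.3650

Sum over the intermediate state after 1 round:
P = P($1→$0)·P($0→$2) + P($1→$1)·P($1→$2) + P($1→$2)·P($2→$2)
  = 0.2×0.45 + 0.3×0.5 + 0.5×0.25
  = 0.0900 + 0.1500 + 0.1250 = 0.3650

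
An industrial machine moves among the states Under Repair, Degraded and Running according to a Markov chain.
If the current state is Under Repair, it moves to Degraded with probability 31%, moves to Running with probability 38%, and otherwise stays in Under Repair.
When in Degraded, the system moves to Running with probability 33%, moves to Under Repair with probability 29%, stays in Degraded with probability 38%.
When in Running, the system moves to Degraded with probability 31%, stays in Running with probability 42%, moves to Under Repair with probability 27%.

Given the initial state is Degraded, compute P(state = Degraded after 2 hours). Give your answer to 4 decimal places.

Sum over the intermediate state after 1 hour:
P = P(Degraded→Under Repair)·P(Under Repair→Degraded) + P(Degraded→Degraded)·P(Degraded→Degraded) + P(Degraded→Running)·P(Running→Degraded)
  = 0.29×0.31 + 0.38×0.38 + 0.33×0.31
  = 0.0899 + 0.1444 + 0.1023 = 0.3366

0.3366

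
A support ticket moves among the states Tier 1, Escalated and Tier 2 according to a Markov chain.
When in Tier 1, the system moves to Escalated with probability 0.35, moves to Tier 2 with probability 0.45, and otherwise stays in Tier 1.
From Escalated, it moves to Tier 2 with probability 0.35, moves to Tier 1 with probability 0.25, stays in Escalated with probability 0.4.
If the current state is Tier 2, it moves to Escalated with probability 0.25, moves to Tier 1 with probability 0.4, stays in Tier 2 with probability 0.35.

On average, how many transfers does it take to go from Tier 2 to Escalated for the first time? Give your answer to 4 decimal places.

3.5294

Let t(s) be the expected number of transfers to first reach Escalated from state s, with t(Escalated) = 0. Conditioning on the first transfer:
t(Tier 1) = 1 + 0.2·t(Tier 1) + 0.45·t(Tier 2)
t(Tier 2) = 1 + 0.4·t(Tier 1) + 0.35·t(Tier 2)
Solving: t(Tier 1) = 3.2353, t(Tier 2) = 3.5294.
Expected transfers from Tier 2 to Escalated: 3.5294.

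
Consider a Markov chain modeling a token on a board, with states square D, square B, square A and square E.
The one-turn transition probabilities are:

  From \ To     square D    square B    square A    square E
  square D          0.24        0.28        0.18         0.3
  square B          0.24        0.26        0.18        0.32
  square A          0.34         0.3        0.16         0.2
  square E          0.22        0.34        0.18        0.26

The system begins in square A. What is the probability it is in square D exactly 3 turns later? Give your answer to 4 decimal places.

0.2520

Propagate the distribution vector 3 turns from square A.
After 0 turns: (0.0000, 0.0000, 1.0000, 0.0000)
After 1 turn: (0.3400, 0.3000, 0.1600, 0.2000)
After 2 turns: (0.2520, 0.2892, 0.1768, 0.2820)
After 3 turns: (0.2520, 0.2947, 0.1765, 0.2768)
P(in square D after 3 turns) = 0.2520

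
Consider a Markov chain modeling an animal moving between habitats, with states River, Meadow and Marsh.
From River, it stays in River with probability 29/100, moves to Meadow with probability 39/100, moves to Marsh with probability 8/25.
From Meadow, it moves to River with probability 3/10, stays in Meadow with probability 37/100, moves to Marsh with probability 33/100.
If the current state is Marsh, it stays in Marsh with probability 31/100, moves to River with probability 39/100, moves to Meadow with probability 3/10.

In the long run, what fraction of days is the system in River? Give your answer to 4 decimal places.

Let the stationary distribution be π with π = πP and π_1 + π_2 + π_3 = 1.
π_1 = 0.29·π_1 + 0.3·π_2 + 0.39·π_3
π_2 = 0.39·π_1 + 0.37·π_2 + 0.3·π_3
Solving with the normalization constraint gives π = (0.3256, 0.3541, 0.3203).
So the stationary probability of River is 0.3256.

0.3256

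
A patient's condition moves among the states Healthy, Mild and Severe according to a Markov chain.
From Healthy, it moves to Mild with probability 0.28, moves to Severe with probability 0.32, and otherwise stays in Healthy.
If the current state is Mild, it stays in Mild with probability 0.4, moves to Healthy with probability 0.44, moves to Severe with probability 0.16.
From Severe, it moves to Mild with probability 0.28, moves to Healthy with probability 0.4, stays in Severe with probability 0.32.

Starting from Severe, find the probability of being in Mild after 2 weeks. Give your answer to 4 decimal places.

0.3136

Sum over the intermediate state after 1 week:
P = P(Severe→Healthy)·P(Healthy→Mild) + P(Severe→Mild)·P(Mild→Mild) + P(Severe→Severe)·P(Severe→Mild)
  = 0.4×0.28 + 0.28×0.4 + 0.32×0.28
  = 0.1120 + 0.1120 + 0.0896 = 0.3136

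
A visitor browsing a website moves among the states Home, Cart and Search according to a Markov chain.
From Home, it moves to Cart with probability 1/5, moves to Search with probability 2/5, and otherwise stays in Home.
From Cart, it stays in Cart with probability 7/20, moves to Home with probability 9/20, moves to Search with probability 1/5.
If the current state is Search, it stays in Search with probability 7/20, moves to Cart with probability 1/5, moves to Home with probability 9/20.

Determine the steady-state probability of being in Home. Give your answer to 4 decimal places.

Let the stationary distribution be π with π = πP and π_1 + π_2 + π_3 = 1.
π_1 = 0.4·π_1 + 0.45·π_2 + 0.45·π_3
π_2 = 0.2·π_1 + 0.35·π_2 + 0.2·π_3
Solving with the normalization constraint gives π = (0.4286, 0.2353, 0.3361).
So the stationary probability of Home is 0.4286.

0.4286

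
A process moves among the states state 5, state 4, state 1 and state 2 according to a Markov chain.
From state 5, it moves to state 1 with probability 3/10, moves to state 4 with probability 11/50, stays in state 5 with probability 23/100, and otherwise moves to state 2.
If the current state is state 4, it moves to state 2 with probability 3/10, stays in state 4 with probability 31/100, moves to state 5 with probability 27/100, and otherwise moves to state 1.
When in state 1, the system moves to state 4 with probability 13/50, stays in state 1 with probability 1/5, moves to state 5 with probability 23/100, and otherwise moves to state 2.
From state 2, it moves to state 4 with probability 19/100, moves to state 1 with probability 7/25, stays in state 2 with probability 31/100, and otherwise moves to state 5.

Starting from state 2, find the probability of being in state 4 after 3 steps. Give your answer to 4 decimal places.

Propagate the distribution vector 3 steps from state 2.
After 0 steps: (0.0000, 0.0000, 0.0000, 1.0000)
After 1 step: (0.2200, 0.1900, 0.2800, 0.3100)
After 2 steps: (0.2345, 0.2390, 0.2316, 0.2949)
After 3 steps: (0.2366, 0.2419, 0.2279, 0.2935)
P(in state 4 after 3 steps) = 0.2419

0.2419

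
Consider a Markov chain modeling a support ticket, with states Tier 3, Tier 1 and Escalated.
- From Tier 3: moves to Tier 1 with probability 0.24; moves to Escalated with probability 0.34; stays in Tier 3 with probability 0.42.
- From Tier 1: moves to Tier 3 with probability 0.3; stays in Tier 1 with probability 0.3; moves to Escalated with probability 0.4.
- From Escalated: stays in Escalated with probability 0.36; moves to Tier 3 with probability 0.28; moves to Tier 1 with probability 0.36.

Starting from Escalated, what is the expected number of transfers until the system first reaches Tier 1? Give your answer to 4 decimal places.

3.1159

Let t(s) be the expected number of transfers to first reach Tier 1 from state s, with t(Tier 1) = 0. Conditioning on the first transfer:
t(Tier 3) = 1 + 0.42·t(Tier 3) + 0.34·t(Escalated)
t(Escalated) = 1 + 0.28·t(Tier 3) + 0.36·t(Escalated)
Solving: t(Tier 3) = 3.5507, t(Escalated) = 3.1159.
Expected transfers from Escalated to Tier 1: 3.1159.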